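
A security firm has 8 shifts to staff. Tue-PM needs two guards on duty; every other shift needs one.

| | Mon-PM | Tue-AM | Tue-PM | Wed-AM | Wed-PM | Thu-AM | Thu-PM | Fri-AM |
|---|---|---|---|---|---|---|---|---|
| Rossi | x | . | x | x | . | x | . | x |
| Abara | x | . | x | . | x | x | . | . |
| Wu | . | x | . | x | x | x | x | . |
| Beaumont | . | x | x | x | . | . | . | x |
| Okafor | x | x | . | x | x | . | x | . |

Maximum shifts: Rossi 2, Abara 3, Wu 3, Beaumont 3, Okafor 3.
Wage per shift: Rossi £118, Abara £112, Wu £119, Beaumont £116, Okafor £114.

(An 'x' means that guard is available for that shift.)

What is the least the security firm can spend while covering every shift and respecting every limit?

£1026

Picking the cheapest available guard for each shift independently would cost £1022, but that ignores the shift limits.
An optimal schedule: Mon-PM→Abara, Tue-AM→Okafor, Tue-PM→Abara+Beaumont, Wed-AM→Beaumont, Wed-PM→Okafor, Thu-AM→Abara, Thu-PM→Okafor, Fri-AM→Beaumont.
Total: 112 + 114 + 112 + 116 + 116 + 114 + 112 + 114 + 116 = £1026.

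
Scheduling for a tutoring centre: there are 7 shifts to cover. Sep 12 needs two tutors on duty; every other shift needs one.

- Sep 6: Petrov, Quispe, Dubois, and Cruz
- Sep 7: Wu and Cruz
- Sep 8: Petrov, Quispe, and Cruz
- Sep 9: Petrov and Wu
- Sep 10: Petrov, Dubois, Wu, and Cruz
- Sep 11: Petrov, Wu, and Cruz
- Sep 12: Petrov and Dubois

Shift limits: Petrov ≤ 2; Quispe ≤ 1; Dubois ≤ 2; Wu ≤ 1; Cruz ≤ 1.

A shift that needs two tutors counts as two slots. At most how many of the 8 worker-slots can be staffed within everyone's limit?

7

Total capacity across all tutors is 2+1+2+1+1 = 7, and 8 slots are needed, so at most 7 can be filled.
An assignment achieving 7: Sep 6→Dubois, Sep 7→Wu, Sep 8→Quispe, Sep 9→Petrov, Sep 11→Cruz, Sep 12→Petrov+Dubois.
Loads: Petrov 2/2, Quispe 1/1, Dubois 2/2, Wu 1/1, Cruz 1/1.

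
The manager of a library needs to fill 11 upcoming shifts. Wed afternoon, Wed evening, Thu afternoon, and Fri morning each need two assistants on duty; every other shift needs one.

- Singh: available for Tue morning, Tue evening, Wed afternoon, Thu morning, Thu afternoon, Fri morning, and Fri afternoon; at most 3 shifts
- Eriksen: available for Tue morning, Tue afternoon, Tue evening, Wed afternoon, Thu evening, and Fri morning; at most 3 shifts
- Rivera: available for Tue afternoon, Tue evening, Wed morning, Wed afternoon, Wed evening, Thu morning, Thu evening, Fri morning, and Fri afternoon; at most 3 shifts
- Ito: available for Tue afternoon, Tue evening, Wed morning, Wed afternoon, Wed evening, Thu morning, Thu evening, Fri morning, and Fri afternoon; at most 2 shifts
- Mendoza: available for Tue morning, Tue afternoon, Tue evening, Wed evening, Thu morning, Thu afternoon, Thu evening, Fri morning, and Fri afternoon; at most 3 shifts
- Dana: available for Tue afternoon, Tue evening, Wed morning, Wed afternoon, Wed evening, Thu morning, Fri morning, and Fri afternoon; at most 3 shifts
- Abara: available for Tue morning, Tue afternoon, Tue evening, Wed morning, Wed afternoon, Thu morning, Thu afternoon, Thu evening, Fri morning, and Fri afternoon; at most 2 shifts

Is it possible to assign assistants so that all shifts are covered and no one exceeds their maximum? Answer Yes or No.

One valid schedule: Tue morning→Singh, Tue afternoon→Eriksen, Tue evening→Eriksen, Wed morning→Rivera, Wed afternoon→Ito+Dana, Wed evening→Rivera+Ito, Thu morning→Singh, Thu afternoon→Singh+Mendoza, Thu evening→Eriksen, Fri morning→Mendoza+Dana, Fri afternoon→Rivera.
Loads: Singh 3/3, Eriksen 3/3, Rivera 3/3, Ito 2/2, Mendoza 2/3, Dana 2/3, Abara 0/2 — all within limits.

Yes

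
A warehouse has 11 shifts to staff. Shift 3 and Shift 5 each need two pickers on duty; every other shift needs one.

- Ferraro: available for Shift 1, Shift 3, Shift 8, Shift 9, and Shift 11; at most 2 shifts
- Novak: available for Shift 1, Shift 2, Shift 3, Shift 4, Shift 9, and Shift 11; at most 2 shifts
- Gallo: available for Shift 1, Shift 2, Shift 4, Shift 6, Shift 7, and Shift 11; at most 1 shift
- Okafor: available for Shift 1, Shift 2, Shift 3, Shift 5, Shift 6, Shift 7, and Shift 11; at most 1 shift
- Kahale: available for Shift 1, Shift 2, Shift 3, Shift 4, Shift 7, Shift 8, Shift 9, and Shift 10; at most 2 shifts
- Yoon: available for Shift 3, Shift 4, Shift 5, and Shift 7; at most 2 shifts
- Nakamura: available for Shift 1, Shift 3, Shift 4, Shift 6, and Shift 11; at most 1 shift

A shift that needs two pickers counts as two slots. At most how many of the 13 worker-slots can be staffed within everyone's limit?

Total capacity across all pickers is 2+2+1+1+2+2+1 = 11, and 13 slots are needed, so at most 11 can be filled.
An assignment achieving 11: Shift 2→Novak, Shift 3→Yoon, Shift 4→Novak, Shift 5→Okafor+Yoon, Shift 6→Gallo, Shift 7→Kahale, Shift 8→Ferraro, Shift 9→Ferraro, Shift 10→Kahale, Shift 11→Nakamura.
Loads: Ferraro 2/2, Novak 2/2, Gallo 1/1, Okafor 1/1, Kahale 2/2, Yoon 2/2, Nakamura 1/1.

11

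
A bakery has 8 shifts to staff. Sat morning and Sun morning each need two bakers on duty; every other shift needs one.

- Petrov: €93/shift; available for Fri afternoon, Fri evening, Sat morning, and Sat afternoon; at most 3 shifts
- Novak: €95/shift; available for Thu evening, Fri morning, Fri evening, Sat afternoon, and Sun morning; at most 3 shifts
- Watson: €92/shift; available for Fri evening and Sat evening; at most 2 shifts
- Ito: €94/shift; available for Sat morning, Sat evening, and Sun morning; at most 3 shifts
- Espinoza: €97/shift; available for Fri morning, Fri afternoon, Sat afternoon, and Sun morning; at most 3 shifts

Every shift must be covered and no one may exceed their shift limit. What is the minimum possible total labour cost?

Thu evening can only be covered by Novak, so that assignment is forced.
Sat morning can only be covered by Petrov and Ito, so that assignment is forced.
Picking the cheapest available baker for each shift independently would cost €936, and that bound is achievable.
An optimal schedule: Thu evening→Novak, Fri morning→Novak, Fri afternoon→Petrov, Fri evening→Watson, Sat morning→Petrov+Ito, Sat afternoon→Petrov, Sat evening→Watson, Sun morning→Ito+Novak.
Total: 95 + 95 + 93 + 92 + 93 + 94 + 93 + 92 + 94 + 95 = €936.

€936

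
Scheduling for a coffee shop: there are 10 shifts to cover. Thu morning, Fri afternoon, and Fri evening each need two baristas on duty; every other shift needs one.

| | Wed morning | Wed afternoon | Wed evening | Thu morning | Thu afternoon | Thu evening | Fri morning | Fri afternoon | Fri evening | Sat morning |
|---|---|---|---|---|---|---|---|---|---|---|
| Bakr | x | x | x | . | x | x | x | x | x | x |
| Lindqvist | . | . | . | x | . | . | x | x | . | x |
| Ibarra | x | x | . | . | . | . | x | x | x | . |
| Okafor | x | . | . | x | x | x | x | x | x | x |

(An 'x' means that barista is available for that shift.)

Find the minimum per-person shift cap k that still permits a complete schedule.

4

With 4 baristas and 13 worker-slots to fill, someone must work at least ⌈13/4⌉ = 4 shifts, so k ≥ 4.
k = 4 works: Wed morning→Ibarra, Wed afternoon→Bakr, Wed evening→Bakr, Thu morning→Lindqvist+Okafor, Thu afternoon→Bakr, Thu evening→Bakr, Fri morning→Lindqvist, Fri afternoon→Lindqvist+Ibarra, Fri evening→Ibarra+Okafor, Sat morning→Lindqvist.
Loads: Bakr 4, Lindqvist 4, Ibarra 3, Okafor 2 — all ≤ 4.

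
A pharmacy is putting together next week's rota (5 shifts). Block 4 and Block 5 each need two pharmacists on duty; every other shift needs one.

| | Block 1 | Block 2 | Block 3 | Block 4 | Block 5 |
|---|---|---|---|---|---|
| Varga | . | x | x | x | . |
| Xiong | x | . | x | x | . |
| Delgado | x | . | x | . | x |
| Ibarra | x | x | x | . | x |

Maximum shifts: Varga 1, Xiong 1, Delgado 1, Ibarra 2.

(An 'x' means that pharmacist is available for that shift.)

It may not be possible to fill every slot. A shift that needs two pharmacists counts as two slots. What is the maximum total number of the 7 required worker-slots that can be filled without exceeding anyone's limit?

Total capacity across all pharmacists is 1+1+1+2 = 5, and 7 slots are needed, so at most 5 can be filled.
An assignment achieving 5: Block 1→Ibarra, Block 2→Varga, Block 4→Xiong, Block 5→Delgado+Ibarra.
Loads: Varga 1/1, Xiong 1/1, Delgado 1/1, Ibarra 2/2.

5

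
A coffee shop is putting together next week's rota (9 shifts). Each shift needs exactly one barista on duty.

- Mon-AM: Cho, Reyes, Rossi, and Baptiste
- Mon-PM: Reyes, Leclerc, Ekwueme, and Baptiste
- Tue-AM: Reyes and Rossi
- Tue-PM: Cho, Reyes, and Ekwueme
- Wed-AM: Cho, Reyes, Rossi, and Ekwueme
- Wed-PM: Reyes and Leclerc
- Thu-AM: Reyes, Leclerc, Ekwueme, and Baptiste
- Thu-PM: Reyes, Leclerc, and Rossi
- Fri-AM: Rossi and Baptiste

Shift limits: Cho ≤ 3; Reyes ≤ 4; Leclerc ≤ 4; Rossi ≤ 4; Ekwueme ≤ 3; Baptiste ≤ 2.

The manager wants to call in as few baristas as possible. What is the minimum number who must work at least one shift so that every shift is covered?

3

9 slots to fill and no one can take more than 4, so at least ⌈9/4⌉ = 3 baristas are needed.
Cho, Reyes, and Rossi alone can cover everything: Mon-AM→Cho, Mon-PM→Reyes, Tue-AM→Reyes, Tue-PM→Cho, Wed-AM→Cho, Wed-PM→Reyes, Thu-AM→Reyes, Thu-PM→Rossi, Fri-AM→Rossi.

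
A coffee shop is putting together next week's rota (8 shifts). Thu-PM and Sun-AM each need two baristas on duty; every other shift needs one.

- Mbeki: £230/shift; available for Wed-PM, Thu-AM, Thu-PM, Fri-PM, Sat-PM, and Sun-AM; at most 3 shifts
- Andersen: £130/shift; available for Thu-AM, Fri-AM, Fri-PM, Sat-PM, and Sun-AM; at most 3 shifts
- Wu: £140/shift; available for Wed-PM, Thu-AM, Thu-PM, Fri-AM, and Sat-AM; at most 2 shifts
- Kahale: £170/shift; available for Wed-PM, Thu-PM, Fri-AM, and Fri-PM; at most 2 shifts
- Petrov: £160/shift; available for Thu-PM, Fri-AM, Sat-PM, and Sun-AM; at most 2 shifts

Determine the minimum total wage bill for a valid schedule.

£1560

Sat-AM can only be covered by Wu, so that assignment is forced.
Picking the cheapest available barista for each shift independently would cost £1390, but that ignores the shift limits.
An optimal schedule: Wed-PM→Wu, Thu-AM→Andersen, Thu-PM→Petrov+Kahale, Fri-AM→Kahale, Fri-PM→Andersen, Sat-AM→Wu, Sat-PM→Andersen, Sun-AM→Petrov+Mbeki.
Total: 140 + 130 + 160 + 170 + 170 + 130 + 140 + 130 + 160 + 230 = £1560.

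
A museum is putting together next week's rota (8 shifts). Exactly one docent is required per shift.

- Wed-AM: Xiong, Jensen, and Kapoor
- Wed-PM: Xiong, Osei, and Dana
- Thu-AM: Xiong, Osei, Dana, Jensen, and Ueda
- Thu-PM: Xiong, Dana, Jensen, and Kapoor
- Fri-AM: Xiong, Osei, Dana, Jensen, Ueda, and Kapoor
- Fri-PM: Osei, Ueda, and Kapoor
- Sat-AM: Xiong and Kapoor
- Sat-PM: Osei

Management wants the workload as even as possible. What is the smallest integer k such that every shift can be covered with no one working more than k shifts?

With 6 docents and 8 worker-slots to fill, someone must work at least ⌈8/6⌉ = 2 shifts, so k ≥ 2.
k = 2 works: Wed-AM→Xiong, Wed-PM→Osei, Thu-AM→Dana, Thu-PM→Dana, Fri-AM→Jensen, Fri-PM→Ueda, Sat-AM→Xiong, Sat-PM→Osei.
Loads: Xiong 2, Osei 2, Dana 2, Jensen 1, Ueda 1, Kapoor 0 — all ≤ 2.

2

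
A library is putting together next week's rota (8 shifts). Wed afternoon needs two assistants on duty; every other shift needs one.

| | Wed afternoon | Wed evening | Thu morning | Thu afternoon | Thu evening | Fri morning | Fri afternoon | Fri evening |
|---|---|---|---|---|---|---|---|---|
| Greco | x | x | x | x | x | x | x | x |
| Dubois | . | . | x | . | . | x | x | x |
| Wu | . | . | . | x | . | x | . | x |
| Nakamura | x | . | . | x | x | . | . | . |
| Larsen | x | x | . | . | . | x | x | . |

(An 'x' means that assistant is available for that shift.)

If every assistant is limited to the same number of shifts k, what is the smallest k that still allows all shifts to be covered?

With 5 assistants and 9 worker-slots to fill, someone must work at least ⌈9/5⌉ = 2 shifts, so k ≥ 2.
k = 2 works: Wed afternoon→Nakamura+Larsen, Wed evening→Greco, Thu morning→Greco, Thu afternoon→Wu, Thu evening→Nakamura, Fri morning→Wu, Fri afternoon→Dubois, Fri evening→Dubois.
Loads: Greco 2, Dubois 2, Wu 2, Nakamura 2, Larsen 1 — all ≤ 2.

2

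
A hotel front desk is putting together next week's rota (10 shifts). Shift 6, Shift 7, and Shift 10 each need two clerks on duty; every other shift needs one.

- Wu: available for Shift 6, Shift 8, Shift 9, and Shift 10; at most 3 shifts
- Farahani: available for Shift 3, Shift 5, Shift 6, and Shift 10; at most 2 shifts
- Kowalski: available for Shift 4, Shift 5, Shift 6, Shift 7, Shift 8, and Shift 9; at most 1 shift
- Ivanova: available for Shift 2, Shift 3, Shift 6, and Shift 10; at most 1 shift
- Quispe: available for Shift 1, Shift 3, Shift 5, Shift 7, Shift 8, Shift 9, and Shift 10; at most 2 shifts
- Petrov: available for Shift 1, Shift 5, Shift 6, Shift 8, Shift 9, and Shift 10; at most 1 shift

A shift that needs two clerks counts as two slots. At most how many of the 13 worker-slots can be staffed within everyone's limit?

10

Total capacity across all clerks is 3+2+1+1+2+1 = 10, and 13 slots are needed, so at most 10 can be filled.
An assignment achieving 10: Shift 1→Quispe, Shift 2→Ivanova, Shift 3→Farahani, Shift 4→Kowalski, Shift 5→Farahani, Shift 6→Wu+Petrov, Shift 7→Quispe, Shift 8→Wu, Shift 9→Wu.
Loads: Wu 3/3, Farahani 2/2, Kowalski 1/1, Ivanova 1/1, Quispe 2/2, Petrov 1/1.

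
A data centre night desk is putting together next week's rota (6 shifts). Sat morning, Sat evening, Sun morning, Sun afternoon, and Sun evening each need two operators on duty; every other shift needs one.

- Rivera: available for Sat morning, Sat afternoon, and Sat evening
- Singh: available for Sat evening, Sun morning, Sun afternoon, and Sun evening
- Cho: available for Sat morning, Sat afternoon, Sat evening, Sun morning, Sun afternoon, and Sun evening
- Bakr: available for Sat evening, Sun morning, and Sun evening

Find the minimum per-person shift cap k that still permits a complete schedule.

3

With 4 operators and 11 worker-slots to fill, someone must work at least ⌈11/4⌉ = 3 shifts, so k ≥ 3.
k = 3 works: Sat morning→Rivera+Cho, Sat afternoon→Rivera, Sat evening→Rivera+Bakr, Sun morning→Singh+Cho, Sun afternoon→Singh+Cho, Sun evening→Singh+Bakr.
Loads: Rivera 3, Singh 3, Cho 3, Bakr 2 — all ≤ 3.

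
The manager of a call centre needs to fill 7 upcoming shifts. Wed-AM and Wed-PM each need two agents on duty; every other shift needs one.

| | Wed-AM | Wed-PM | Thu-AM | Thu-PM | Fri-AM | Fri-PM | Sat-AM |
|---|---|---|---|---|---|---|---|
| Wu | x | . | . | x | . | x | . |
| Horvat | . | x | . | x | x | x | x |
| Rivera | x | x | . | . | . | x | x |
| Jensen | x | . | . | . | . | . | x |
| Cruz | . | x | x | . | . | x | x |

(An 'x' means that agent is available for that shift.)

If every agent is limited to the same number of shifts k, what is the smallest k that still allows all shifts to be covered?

2

With 5 agents and 9 worker-slots to fill, someone must work at least ⌈9/5⌉ = 2 shifts, so k ≥ 2.
k = 2 works: Wed-AM→Wu+Rivera, Wed-PM→Horvat+Rivera, Thu-AM→Cruz, Thu-PM→Wu, Fri-AM→Horvat, Fri-PM→Cruz, Sat-AM→Jensen.
Loads: Wu 2, Horvat 2, Rivera 2, Jensen 1, Cruz 2 — all ≤ 2.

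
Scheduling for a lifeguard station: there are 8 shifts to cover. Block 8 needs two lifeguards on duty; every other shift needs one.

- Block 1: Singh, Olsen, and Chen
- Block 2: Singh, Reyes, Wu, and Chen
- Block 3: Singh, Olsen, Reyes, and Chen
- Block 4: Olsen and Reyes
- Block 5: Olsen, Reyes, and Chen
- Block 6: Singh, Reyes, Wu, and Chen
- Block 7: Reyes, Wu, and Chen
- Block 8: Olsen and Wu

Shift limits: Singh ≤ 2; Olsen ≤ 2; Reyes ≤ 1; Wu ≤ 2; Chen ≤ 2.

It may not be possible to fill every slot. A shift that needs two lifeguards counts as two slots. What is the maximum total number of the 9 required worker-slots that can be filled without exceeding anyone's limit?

Total capacity across all lifeguards is 2+2+1+2+2 = 9, and 9 slots are needed, so at most 9 can be filled.
An assignment achieving 9: Block 1→Singh, Block 2→Singh, Block 3→Chen, Block 4→Olsen, Block 5→Reyes, Block 6→Chen, Block 7→Wu, Block 8→Olsen+Wu.
Loads: Singh 2/2, Olsen 2/2, Reyes 1/1, Wu 2/2, Chen 2/2.

9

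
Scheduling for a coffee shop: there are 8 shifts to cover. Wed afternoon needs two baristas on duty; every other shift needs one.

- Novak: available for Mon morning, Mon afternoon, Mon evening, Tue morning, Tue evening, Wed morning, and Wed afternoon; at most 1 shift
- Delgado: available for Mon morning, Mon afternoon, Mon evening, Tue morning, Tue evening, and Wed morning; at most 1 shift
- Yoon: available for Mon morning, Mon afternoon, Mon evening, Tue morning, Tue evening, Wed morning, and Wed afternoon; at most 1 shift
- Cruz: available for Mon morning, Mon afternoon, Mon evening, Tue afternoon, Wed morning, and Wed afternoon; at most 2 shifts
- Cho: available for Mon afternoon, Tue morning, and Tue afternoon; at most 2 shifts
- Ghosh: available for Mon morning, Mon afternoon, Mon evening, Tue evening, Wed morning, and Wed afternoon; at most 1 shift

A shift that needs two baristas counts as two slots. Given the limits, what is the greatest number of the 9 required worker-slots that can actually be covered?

Total capacity across all baristas is 1+1+1+2+2+1 = 8, and 9 slots are needed, so at most 8 can be filled.
An assignment achieving 8: Mon morning→Delgado, Mon afternoon→Cho, Mon evening→Ghosh, Tue morning→Cho, Tue afternoon→Cruz, Tue evening→Novak, Wed afternoon→Yoon+Cruz.
Loads: Novak 1/1, Delgado 1/1, Yoon 1/1, Cruz 2/2, Cho 2/2, Ghosh 1/1.

8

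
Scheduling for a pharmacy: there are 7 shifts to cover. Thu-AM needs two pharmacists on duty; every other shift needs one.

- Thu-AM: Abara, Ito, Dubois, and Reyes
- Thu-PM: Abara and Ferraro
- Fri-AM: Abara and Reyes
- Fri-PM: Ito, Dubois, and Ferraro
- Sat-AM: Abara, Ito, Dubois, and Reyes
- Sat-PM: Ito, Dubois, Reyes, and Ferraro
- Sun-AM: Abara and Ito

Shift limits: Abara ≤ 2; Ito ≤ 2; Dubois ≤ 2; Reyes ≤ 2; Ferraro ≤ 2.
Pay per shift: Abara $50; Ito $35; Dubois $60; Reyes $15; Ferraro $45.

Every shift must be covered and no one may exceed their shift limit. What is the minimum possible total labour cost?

Picking the cheapest available pharmacist for each shift independently would cost $210, but that ignores the shift limits.
An optimal schedule: Thu-AM→Reyes+Abara, Thu-PM→Ferraro, Fri-AM→Reyes, Fri-PM→Ito, Sat-AM→Abara, Sat-PM→Ferraro, Sun-AM→Ito.
Total: 15 + 50 + 45 + 15 + 35 + 50 + 45 + 35 = $290.

$290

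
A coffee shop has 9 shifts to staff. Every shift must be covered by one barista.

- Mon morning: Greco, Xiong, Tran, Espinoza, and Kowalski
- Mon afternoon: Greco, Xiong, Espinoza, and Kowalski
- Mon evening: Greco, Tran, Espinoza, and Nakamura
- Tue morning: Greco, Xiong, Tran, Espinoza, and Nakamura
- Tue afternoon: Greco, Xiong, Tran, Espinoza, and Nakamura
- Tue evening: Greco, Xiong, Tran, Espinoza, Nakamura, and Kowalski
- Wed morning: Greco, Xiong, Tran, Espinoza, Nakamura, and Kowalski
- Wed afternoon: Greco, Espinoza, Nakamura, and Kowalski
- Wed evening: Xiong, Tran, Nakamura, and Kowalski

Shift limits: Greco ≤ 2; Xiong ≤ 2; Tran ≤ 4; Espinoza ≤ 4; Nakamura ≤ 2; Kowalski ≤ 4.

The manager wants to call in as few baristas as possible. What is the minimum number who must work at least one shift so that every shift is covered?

9 slots to fill and no one can take more than 4, so at least ⌈9/4⌉ = 3 baristas are needed.
Greco, Tran, and Espinoza alone can cover everything: Mon morning→Tran, Mon afternoon→Greco, Mon evening→Tran, Tue morning→Tran, Tue afternoon→Espinoza, Tue evening→Espinoza, Wed morning→Espinoza, Wed afternoon→Greco, Wed evening→Tran.

3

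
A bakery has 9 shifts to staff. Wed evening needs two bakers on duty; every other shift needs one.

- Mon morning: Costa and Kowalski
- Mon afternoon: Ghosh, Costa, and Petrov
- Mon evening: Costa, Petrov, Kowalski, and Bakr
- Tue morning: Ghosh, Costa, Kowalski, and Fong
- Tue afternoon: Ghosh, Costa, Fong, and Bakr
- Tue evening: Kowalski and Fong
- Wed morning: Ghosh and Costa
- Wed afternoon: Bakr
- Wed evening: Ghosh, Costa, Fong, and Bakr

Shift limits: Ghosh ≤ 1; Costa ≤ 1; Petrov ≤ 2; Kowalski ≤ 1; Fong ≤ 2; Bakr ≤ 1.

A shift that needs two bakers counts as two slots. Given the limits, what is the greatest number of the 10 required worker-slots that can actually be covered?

Total capacity across all bakers is 1+1+2+1+2+1 = 8, and 10 slots are needed, so at most 8 can be filled.
An assignment achieving 8: Mon morning→Costa, Mon afternoon→Petrov, Mon evening→Petrov, Tue morning→Fong, Tue afternoon→Fong, Tue evening→Kowalski, Wed morning→Ghosh, Wed afternoon→Bakr.
Loads: Ghosh 1/1, Costa 1/1, Petrov 2/2, Kowalski 1/1, Fong 2/2, Bakr 1/1.

8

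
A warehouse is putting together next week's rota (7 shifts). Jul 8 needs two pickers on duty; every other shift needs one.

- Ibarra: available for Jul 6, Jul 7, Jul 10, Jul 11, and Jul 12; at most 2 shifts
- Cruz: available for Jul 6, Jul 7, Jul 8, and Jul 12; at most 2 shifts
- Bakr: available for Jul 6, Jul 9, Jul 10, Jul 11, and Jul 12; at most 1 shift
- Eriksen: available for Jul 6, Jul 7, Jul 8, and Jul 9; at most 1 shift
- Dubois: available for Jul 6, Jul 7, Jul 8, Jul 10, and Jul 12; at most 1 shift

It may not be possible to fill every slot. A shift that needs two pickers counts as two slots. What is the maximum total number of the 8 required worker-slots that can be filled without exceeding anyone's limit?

7

Total capacity across all pickers is 2+2+1+1+1 = 7, and 8 slots are needed, so at most 7 can be filled.
An assignment achieving 7: Jul 7→Cruz, Jul 8→Cruz+Eriksen, Jul 9→Bakr, Jul 10→Ibarra, Jul 11→Ibarra, Jul 12→Dubois.
Loads: Ibarra 2/2, Cruz 2/2, Bakr 1/1, Eriksen 1/1, Dubois 1/1.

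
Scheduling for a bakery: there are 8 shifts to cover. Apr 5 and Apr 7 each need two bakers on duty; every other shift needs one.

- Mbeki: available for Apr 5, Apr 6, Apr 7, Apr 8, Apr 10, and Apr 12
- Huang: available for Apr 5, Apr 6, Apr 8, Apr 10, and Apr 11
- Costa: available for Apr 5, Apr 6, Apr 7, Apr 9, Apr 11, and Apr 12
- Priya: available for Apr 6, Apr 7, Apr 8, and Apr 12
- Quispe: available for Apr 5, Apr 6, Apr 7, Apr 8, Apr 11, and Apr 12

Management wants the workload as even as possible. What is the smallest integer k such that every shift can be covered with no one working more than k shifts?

2

With 5 bakers and 10 worker-slots to fill, someone must work at least ⌈10/5⌉ = 2 shifts, so k ≥ 2.
k = 2 works: Apr 5→Huang+Quispe, Apr 6→Priya, Apr 7→Priya+Quispe, Apr 8→Mbeki, Apr 9→Costa, Apr 10→Mbeki, Apr 11→Huang, Apr 12→Costa.
Loads: Mbeki 2, Huang 2, Costa 2, Priya 2, Quispe 2 — all ≤ 2.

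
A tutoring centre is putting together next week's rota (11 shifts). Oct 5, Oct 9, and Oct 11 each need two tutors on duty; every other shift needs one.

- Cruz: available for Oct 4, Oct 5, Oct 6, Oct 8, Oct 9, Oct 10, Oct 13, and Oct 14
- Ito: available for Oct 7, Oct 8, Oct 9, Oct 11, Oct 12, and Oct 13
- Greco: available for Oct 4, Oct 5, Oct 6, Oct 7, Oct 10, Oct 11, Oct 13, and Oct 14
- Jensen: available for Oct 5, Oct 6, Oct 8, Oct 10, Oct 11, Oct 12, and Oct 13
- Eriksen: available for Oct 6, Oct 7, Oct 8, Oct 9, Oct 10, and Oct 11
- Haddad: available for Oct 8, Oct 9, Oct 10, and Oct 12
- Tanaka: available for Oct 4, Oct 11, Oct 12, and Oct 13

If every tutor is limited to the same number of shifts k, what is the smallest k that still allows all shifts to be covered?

2

With 7 tutors and 14 worker-slots to fill, someone must work at least ⌈14/7⌉ = 2 shifts, so k ≥ 2.
k = 2 works: Oct 4→Cruz, Oct 5→Greco+Jensen, Oct 6→Greco, Oct 7→Ito, Oct 8→Jensen, Oct 9→Eriksen+Haddad, Oct 10→Haddad, Oct 11→Eriksen+Tanaka, Oct 12→Ito, Oct 13→Tanaka, Oct 14→Cruz.
Loads: Cruz 2, Ito 2, Greco 2, Jensen 2, Eriksen 2, Haddad 2, Tanaka 2 — all ≤ 2.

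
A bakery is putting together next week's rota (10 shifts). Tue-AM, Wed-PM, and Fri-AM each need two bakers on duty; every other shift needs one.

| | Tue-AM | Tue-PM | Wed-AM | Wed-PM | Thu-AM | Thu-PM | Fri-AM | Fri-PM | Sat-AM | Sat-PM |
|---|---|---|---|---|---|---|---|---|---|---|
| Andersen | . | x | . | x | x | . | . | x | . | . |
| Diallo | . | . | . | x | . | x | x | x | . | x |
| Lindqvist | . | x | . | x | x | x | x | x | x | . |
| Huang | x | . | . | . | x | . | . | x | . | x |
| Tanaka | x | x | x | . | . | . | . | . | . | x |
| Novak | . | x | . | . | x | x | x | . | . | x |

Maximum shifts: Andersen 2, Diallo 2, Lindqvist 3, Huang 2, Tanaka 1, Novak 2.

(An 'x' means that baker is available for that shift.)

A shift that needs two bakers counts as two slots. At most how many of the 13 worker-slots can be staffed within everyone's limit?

12

Total capacity across all bakers is 2+2+3+2+1+2 = 12, and 13 slots are needed, so at most 12 can be filled.
An assignment achieving 12: Tue-AM→Huang, Tue-PM→Andersen, Wed-AM→Tanaka, Wed-PM→Andersen+Diallo, Thu-AM→Lindqvist, Thu-PM→Diallo, Fri-AM→Lindqvist+Novak, Fri-PM→Huang, Sat-AM→Lindqvist, Sat-PM→Novak.
Loads: Andersen 2/2, Diallo 2/2, Lindqvist 3/3, Huang 2/2, Tanaka 1/1, Novak 2/2.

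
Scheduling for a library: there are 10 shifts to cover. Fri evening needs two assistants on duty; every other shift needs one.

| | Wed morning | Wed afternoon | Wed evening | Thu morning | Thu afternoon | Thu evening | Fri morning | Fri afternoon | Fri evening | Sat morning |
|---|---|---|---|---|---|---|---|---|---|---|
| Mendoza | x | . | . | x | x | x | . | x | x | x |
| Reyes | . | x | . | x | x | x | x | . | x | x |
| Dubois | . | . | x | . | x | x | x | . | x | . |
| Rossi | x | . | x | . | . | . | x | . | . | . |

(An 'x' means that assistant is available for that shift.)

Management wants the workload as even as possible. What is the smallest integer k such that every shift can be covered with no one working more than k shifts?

With 4 assistants and 11 worker-slots to fill, someone must work at least ⌈11/4⌉ = 3 shifts, so k ≥ 3.
k = 3 works: Wed morning→Mendoza, Wed afternoon→Reyes, Wed evening→Rossi, Thu morning→Mendoza, Thu afternoon→Dubois, Thu evening→Dubois, Fri morning→Rossi, Fri afternoon→Mendoza, Fri evening→Reyes+Dubois, Sat morning→Reyes.
Loads: Mendoza 3, Reyes 3, Dubois 3, Rossi 2 — all ≤ 3.

3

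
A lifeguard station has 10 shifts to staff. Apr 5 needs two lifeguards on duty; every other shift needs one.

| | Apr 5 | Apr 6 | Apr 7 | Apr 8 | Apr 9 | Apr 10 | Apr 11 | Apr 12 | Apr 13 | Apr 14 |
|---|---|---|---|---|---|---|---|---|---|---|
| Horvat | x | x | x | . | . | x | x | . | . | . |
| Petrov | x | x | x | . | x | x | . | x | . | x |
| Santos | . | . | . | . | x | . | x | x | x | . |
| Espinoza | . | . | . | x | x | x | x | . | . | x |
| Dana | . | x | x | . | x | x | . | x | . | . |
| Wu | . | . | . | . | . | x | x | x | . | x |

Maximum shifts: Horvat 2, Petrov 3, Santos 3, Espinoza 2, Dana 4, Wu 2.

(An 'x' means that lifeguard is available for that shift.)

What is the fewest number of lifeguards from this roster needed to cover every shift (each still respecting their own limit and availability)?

11 slots to fill and no one can take more than 4, so at least ⌈11/4⌉ = 3 lifeguards are needed.
No set of 4 lifeguards can cover every shift (each such set leaves at least one shift with no one available or exceeds a cap).
Horvat, Petrov, Santos, Espinoza, and Dana alone can cover everything: Apr 5→Horvat+Petrov, Apr 6→Horvat, Apr 7→Petrov, Apr 8→Espinoza, Apr 9→Espinoza, Apr 10→Dana, Apr 11→Santos, Apr 12→Santos, Apr 13→Santos, Apr 14→Petrov.

5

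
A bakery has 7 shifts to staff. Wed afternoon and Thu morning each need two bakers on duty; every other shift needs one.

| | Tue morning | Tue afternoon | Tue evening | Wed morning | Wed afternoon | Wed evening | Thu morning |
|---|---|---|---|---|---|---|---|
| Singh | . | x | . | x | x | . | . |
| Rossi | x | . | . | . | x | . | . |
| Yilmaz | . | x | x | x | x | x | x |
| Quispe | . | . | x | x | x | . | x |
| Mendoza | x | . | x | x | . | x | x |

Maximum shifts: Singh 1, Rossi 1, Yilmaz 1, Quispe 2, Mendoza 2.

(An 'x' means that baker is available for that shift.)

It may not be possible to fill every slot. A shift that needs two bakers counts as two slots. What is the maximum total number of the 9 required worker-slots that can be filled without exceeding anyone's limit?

7

Total capacity across all bakers is 1+1+1+2+2 = 7, and 9 slots are needed, so at most 7 can be filled.
An assignment achieving 7: Tue morning→Rossi, Tue afternoon→Singh, Tue evening→Quispe, Wed morning→Mendoza, Wed evening→Yilmaz, Thu morning→Quispe+Mendoza.
Loads: Singh 1/1, Rossi 1/1, Yilmaz 1/1, Quispe 2/2, Mendoza 2/2.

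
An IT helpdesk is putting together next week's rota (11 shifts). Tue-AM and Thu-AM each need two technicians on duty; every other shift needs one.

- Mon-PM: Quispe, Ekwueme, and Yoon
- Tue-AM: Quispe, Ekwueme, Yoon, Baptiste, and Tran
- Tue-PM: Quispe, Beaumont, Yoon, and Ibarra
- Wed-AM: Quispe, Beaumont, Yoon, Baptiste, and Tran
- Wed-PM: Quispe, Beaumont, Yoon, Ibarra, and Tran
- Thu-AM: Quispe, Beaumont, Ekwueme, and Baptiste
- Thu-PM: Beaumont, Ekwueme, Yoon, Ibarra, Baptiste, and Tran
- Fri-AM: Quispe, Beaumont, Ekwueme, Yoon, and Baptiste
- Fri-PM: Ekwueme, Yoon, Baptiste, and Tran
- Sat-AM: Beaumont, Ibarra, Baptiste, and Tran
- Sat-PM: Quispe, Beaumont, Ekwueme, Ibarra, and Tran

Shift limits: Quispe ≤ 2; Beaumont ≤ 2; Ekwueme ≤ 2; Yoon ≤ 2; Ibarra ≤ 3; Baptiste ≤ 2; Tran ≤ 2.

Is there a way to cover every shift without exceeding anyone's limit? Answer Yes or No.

Yes

One valid schedule: Mon-PM→Quispe, Tue-AM→Baptiste+Tran, Tue-PM→Quispe, Wed-AM→Beaumont, Wed-PM→Yoon, Thu-AM→Ekwueme+Baptiste, Thu-PM→Ibarra, Fri-AM→Yoon, Fri-PM→Ekwueme, Sat-AM→Beaumont, Sat-PM→Ibarra.
Loads: Quispe 2/2, Beaumont 2/2, Ekwueme 2/2, Yoon 2/2, Ibarra 2/3, Baptiste 2/2, Tran 1/2 — all within limits.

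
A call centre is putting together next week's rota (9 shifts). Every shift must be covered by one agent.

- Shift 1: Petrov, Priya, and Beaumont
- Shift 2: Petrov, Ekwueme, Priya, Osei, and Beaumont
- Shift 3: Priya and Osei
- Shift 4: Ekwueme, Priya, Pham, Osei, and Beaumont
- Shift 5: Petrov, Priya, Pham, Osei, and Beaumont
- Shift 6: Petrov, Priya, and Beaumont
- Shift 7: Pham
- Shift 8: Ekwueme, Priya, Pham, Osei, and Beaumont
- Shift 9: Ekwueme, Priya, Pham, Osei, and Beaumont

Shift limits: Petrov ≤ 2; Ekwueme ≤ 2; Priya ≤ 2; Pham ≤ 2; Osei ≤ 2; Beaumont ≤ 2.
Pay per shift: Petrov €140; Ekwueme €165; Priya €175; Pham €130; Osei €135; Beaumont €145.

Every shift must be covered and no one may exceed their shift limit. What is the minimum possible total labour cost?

Shift 7 can only be covered by Pham, so that assignment is forced.
Picking the cheapest available agent for each shift independently would cost €1200, but that ignores the shift limits.
An optimal schedule: Shift 1→Petrov, Shift 2→Osei, Shift 3→Osei, Shift 4→Pham, Shift 5→Beaumont, Shift 6→Petrov, Shift 7→Pham, Shift 8→Beaumont, Shift 9→Ekwueme.
Total: 140 + 135 + 135 + 130 + 145 + 140 + 130 + 145 + 165 = €1265.

€1265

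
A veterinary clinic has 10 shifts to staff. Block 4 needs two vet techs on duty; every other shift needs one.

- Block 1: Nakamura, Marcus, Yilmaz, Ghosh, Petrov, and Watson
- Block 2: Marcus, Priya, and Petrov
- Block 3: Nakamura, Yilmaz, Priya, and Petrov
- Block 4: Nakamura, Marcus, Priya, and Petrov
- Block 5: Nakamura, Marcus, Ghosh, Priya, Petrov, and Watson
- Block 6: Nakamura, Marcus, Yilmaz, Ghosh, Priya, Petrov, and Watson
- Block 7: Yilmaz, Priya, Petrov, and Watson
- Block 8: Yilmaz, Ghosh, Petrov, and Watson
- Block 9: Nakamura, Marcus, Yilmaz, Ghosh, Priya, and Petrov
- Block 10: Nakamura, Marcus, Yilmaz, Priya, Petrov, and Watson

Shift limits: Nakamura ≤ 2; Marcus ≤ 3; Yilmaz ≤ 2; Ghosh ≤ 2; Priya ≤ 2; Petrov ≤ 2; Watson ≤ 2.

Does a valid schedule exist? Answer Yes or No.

Yes

One valid schedule: Block 1→Nakamura, Block 2→Marcus, Block 3→Nakamura, Block 4→Marcus+Priya, Block 5→Marcus, Block 6→Ghosh, Block 7→Yilmaz, Block 8→Yilmaz, Block 9→Ghosh, Block 10→Priya.
Loads: Nakamura 2/2, Marcus 3/3, Yilmaz 2/2, Ghosh 2/2, Priya 2/2, Petrov 0/2, Watson 0/2 — all within limits.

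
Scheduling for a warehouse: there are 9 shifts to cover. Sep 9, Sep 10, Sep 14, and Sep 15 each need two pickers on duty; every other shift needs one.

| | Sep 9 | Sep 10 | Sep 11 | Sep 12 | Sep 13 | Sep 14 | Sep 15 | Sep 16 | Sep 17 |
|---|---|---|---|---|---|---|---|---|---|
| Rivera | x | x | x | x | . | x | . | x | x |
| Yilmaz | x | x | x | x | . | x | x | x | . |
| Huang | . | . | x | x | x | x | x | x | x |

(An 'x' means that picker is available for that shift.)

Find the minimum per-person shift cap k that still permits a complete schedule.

With 3 pickers and 13 worker-slots to fill, someone must work at least ⌈13/3⌉ = 5 shifts, so k ≥ 5.
k = 5 works: Sep 9→Rivera+Yilmaz, Sep 10→Rivera+Yilmaz, Sep 11→Rivera, Sep 12→Rivera, Sep 13→Huang, Sep 14→Yilmaz+Huang, Sep 15→Yilmaz+Huang, Sep 16→Yilmaz, Sep 17→Rivera.
Loads: Rivera 5, Yilmaz 5, Huang 3 — all ≤ 5.

5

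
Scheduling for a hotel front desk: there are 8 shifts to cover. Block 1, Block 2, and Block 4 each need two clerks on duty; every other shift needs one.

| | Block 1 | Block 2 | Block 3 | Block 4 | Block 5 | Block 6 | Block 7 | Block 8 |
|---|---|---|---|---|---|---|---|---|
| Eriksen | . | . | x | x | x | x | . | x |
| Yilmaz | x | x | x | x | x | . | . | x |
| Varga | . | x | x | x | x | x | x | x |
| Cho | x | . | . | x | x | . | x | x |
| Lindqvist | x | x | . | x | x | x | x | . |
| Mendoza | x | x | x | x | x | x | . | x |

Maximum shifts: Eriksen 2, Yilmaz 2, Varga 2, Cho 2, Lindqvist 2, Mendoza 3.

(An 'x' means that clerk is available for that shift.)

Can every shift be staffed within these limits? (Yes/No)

Yes

One valid schedule: Block 1→Yilmaz+Cho, Block 2→Varga+Lindqvist, Block 3→Eriksen, Block 4→Lindqvist+Mendoza, Block 5→Cho, Block 6→Eriksen, Block 7→Varga, Block 8→Yilmaz.
Loads: Eriksen 2/2, Yilmaz 2/2, Varga 2/2, Cho 2/2, Lindqvist 2/2, Mendoza 1/3 — all within limits.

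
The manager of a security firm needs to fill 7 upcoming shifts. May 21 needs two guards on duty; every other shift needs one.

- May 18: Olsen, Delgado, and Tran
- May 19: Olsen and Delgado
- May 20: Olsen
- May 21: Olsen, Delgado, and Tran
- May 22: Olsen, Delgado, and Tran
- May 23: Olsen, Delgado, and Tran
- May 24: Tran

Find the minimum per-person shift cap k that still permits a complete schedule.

3

With 3 guards and 8 worker-slots to fill, someone must work at least ⌈8/3⌉ = 3 shifts, so k ≥ 3.
k = 3 works: May 18→Olsen, May 19→Olsen, May 20→Olsen, May 21→Delgado+Tran, May 22→Delgado, May 23→Delgado, May 24→Tran.
Loads: Olsen 3, Delgado 3, Tran 2 — all ≤ 3.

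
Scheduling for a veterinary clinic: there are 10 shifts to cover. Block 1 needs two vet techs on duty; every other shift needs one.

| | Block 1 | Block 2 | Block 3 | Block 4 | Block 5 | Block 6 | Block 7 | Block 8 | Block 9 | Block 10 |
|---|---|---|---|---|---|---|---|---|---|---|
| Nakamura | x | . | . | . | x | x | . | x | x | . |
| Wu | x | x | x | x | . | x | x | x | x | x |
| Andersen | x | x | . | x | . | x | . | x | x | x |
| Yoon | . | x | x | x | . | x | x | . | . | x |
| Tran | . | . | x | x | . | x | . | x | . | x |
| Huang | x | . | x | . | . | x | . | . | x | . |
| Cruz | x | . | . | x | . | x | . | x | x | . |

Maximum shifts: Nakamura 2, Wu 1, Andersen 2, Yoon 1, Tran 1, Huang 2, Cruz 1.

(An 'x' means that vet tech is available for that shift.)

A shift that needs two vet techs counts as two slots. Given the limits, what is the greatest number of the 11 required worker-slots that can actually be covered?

Total capacity across all vet techs is 2+1+2+1+1+2+1 = 10, and 11 slots are needed, so at most 10 can be filled.
An assignment achieving 10: Block 1→Nakamura+Huang, Block 2→Andersen, Block 3→Yoon, Block 4→Tran, Block 5→Nakamura, Block 7→Wu, Block 8→Cruz, Block 9→Huang, Block 10→Andersen.
Loads: Nakamura 2/2, Wu 1/1, Andersen 2/2, Yoon 1/1, Tran 1/1, Huang 2/2, Cruz 1/1.

10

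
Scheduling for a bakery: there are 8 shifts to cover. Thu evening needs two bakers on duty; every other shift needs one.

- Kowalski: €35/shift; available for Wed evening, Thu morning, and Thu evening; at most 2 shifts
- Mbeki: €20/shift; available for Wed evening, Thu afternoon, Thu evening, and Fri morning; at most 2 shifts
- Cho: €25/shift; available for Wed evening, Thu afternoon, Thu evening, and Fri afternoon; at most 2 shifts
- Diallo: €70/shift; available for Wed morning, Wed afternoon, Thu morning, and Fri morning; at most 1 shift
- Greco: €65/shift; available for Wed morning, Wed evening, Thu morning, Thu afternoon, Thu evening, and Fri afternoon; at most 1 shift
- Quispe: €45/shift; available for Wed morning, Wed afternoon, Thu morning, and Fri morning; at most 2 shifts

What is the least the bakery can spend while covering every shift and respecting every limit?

Picking the cheapest available baker for each shift independently would cost €255, but that ignores the shift limits.
An optimal schedule: Wed morning→Quispe, Wed afternoon→Quispe, Wed evening→Cho, Thu morning→Kowalski, Thu afternoon→Mbeki, Thu evening→Kowalski+Greco, Fri morning→Mbeki, Fri afternoon→Cho.
Total: 45 + 45 + 25 + 35 + 20 + 35 + 65 + 20 + 25 = €315.

€315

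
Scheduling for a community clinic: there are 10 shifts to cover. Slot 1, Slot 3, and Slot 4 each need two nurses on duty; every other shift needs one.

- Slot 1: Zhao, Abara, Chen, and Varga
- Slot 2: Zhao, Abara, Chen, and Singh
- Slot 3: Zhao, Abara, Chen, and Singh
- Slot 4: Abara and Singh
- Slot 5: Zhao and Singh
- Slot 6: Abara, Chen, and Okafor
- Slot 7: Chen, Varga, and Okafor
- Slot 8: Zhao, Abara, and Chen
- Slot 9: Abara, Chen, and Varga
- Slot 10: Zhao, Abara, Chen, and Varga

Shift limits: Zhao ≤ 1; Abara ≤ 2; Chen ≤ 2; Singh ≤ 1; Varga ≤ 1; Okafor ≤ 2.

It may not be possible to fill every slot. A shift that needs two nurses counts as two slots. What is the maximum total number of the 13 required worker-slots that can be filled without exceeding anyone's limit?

9

Total capacity across all nurses is 1+2+2+1+1+2 = 9, and 13 slots are needed, so at most 9 can be filled.
An assignment achieving 9: Slot 1→Chen+Varga, Slot 4→Abara+Singh, Slot 5→Zhao, Slot 6→Okafor, Slot 7→Okafor, Slot 8→Abara, Slot 9→Chen.
Loads: Zhao 1/1, Abara 2/2, Chen 2/2, Singh 1/1, Varga 1/1, Okafor 2/2.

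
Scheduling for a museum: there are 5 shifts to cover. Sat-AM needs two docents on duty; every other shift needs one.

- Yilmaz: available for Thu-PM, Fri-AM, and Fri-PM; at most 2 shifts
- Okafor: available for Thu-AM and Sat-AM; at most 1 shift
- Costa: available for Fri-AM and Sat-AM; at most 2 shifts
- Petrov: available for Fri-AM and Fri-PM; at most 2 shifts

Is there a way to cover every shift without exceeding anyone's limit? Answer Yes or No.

Total capacity is 7 and 6 slots are needed, so capacity alone doesn't rule it out.
Shifts {Thu-AM, Sat-AM} need 3 worker-slots in total, but the docents available for any of those shifts (Okafor and Costa) can supply at most 2 among them. So no valid schedule exists.

No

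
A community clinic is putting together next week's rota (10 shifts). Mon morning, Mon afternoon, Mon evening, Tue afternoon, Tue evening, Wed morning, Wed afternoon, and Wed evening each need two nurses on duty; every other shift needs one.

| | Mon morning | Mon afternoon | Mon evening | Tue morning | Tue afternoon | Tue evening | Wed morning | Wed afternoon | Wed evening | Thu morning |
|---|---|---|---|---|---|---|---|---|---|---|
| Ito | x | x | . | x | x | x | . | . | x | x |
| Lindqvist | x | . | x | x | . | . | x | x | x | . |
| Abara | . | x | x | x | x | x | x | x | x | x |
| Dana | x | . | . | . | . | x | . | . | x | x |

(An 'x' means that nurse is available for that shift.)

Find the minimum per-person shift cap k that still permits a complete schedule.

5

With 4 nurses and 18 worker-slots to fill, someone must work at least ⌈18/4⌉ = 5 shifts, so k ≥ 5.
k = 5 works: Mon morning→Ito+Lindqvist, Mon afternoon→Ito+Abara, Mon evening→Lindqvist+Abara, Tue morning→Ito, Tue afternoon→Ito+Abara, Tue evening→Ito+Dana, Wed morning→Lindqvist+Abara, Wed afternoon→Lindqvist+Abara, Wed evening→Lindqvist+Dana, Thu morning→Dana.
Loads: Ito 5, Lindqvist 5, Abara 5, Dana 3 — all ≤ 5.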